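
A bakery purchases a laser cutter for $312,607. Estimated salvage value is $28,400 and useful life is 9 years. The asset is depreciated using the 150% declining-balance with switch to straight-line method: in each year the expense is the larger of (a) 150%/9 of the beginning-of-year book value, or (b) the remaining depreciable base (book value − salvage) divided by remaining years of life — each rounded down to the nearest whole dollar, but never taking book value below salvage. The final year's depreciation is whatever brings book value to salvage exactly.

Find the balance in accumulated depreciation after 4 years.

$161,850

Depreciable base = $312,607 − $28,400 = $284,207.
Year 1: DB = ⌊$312,607 × 150%/9⌋ = $52,101; SL = ⌊$284,207/9⌋ = $31,578 → take DB $52,101. Book value $260,506.
Year 2: DB = ⌊$260,506 × 150%/9⌋ = $43,417; SL = ⌊$232,106/8⌋ = $29,013 → take DB $43,417. Book value $217,089.
Year 3: DB = ⌊$217,089 × 150%/9⌋ = $36,181; SL = ⌊$188,689/7⌋ = $26,955 → take DB $36,181. Book value $180,908.
Year 4: DB = ⌊$180,908 × 150%/9⌋ = $30,151; SL = ⌊$152,508/6⌋ = $25,418 → take DB $30,151. Book value $150,757.
Accumulated through year 4 = $312,607 − $150,757 = $161,850.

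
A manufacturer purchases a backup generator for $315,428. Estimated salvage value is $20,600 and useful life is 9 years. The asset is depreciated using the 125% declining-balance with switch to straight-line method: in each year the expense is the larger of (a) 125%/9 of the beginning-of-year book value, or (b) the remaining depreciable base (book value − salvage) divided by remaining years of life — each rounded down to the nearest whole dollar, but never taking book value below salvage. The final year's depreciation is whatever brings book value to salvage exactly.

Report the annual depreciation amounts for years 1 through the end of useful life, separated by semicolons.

Depreciable base = $315,428 − $20,600 = $294,828.
Year 1: DB = ⌊$315,428 × 125%/9⌋ = $43,809; SL = ⌊$294,828/9⌋ = $32,758 → take DB $43,809. Book value $271,619.
Year 2: DB = ⌊$271,619 × 125%/9⌋ = $37,724; SL = ⌊$251,019/8⌋ = $31,377 → take DB $37,724. Book value $233,895.
Year 3: DB = ⌊$233,895 × 125%/9⌋ = $32,485; SL = ⌊$213,295/7⌋ = $30,470 → take DB $32,485. Book value $201,410.
Year 4: DB = ⌊$201,410 × 125%/9⌋ = $27,973; SL = ⌊$180,810/6⌋ = $30,135 → take SL $30,135. Book value $171,275.
Year 5: DB = ⌊$171,275 × 125%/9⌋ = $23,788; SL = ⌊$150,675/5⌋ = $30,135 → take SL $30,135. Book value $141,140.
Year 6: DB = ⌊$141,140 × 125%/9⌋ = $19,602; SL = ⌊$120,540/4⌋ = $30,135 → take SL $30,135. Book value $111,005.
Year 7: DB = ⌊$111,005 × 125%/9⌋ = $15,417; SL = ⌊$90,405/3⌋ = $30,135 → take SL $30,135. Book value $80,870.
Year 8: DB = ⌊$80,870 × 125%/9⌋ = $11,231; SL = ⌊$60,270/2⌋ = $30,135 → take SL $30,135. Book value $50,735.
Year 9 (final): $50,735 − $20,600 = $30,135. Book value $20,600.

$43,809; $37,724; $32,485; $30,135; $30,135; $30,135; $30,135; $30,135; $30,135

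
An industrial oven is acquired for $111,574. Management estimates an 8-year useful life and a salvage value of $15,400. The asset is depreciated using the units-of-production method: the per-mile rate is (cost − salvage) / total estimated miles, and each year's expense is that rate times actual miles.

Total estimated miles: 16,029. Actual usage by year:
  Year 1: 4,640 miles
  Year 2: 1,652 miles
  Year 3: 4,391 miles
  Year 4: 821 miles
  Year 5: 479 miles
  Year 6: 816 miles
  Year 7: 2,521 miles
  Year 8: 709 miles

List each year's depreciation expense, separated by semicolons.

Depreciable base = $111,574 − $15,400 = $96,174.
Rate = $96,174 / 16,029 miles = $6 per mile.
Year 1: 4,640 × $6 = $27,840. Book value $83,734.
Year 2: 1,652 × $6 = $9,912. Book value $73,822.
Year 3: 4,391 × $6 = $26,346. Book value $47,476.
Year 4: 821 × $6 = $4,926. Book value $42,550.
Year 5: 479 × $6 = $2,874. Book value $39,676.
Year 6: 816 × $6 = $4,896. Book value $34,780.
Year 7: 2,521 × $6 = $15,126. Book value $19,654.
Year 8: 709 × $6 = $4,254. Book value $15,400.

$27,840; $9,912; $26,346; $4,926; $2,874; $4,896; $15,126; $4,254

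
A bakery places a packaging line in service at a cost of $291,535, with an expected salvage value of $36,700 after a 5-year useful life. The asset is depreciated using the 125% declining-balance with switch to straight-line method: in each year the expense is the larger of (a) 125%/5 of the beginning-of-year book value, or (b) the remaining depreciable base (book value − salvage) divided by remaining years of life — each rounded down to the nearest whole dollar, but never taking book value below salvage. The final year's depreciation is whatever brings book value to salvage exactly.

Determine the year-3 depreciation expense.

Depreciable base = $291,535 − $36,700 = $254,835.
Year 1: DB = ⌊$291,535 × 125%/5⌋ = $72,883; SL = ⌊$254,835/5⌋ = $50,967 → take DB $72,883. Book value $218,652.
Year 2: DB = ⌊$218,652 × 125%/5⌋ = $54,663; SL = ⌊$181,952/4⌋ = $45,488 → take DB $54,663. Book value $163,989.
Year 3: DB = ⌊$163,989 × 125%/5⌋ = $40,997; SL = ⌊$127,289/3⌋ = $42,429 → take SL $42,429. Book value $121,560.

$42,429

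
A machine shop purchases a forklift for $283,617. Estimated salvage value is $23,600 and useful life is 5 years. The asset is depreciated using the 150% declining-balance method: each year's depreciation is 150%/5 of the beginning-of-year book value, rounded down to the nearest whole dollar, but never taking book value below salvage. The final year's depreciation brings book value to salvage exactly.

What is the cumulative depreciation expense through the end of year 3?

$186,335

Depreciable base = $283,617 − $23,600 = $260,017.
Year 1: ⌊$283,617 × 150%/5⌋ = $85,085. Book value $198,532.
Year 2: ⌊$198,532 × 150%/5⌋ = $59,559. Book value $138,973.
Year 3: ⌊$138,973 × 150%/5⌋ = $41,691. Book value $97,282.
Accumulated through year 3 = $283,617 − $97,282 = $186,335.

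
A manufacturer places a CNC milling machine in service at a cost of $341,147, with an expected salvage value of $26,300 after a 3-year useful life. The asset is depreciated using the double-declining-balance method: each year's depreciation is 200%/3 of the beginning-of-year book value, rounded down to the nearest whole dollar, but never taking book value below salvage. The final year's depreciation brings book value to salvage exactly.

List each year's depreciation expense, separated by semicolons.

$227,431; $75,810; $11,606

Depreciable base = $341,147 − $26,300 = $314,847.
Year 1: ⌊$341,147 × 200%/3⌋ = $227,431. Book value $113,716.
Year 2: ⌊$113,716 × 200%/3⌋ = $75,810. Book value $37,906.
Year 3 (final): $37,906 − $26,300 = $11,606. Book value $26,300.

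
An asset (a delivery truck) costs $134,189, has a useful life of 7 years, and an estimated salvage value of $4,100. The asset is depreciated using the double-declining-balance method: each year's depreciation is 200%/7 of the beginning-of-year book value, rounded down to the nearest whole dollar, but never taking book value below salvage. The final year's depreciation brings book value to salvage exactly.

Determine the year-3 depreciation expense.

Depreciable base = $134,189 − $4,100 = $130,089.
Year 1: ⌊$134,189 × 200%/7⌋ = $38,339. Book value $95,850.
Year 2: ⌊$95,850 × 200%/7⌋ = $27,385. Book value $68,465.
Year 3: ⌊$68,465 × 200%/7⌋ = $19,561. Book value $48,904.

$19,561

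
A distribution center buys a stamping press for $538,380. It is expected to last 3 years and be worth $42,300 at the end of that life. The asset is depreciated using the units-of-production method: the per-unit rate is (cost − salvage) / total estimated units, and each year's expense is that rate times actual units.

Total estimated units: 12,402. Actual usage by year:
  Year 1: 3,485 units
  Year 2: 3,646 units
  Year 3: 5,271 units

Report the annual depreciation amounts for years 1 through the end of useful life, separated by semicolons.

$139,400; $145,840; $210,840

Depreciable base = $538,380 − $42,300 = $496,080.
Rate = $496,080 / 12,402 units = $40 per unit.
Year 1: 3,485 × $40 = $139,400. Book value $398,980.
Year 2: 3,646 × $40 = $145,840. Book value $253,140.
Year 3: 5,271 × $40 = $210,840. Book value $42,300.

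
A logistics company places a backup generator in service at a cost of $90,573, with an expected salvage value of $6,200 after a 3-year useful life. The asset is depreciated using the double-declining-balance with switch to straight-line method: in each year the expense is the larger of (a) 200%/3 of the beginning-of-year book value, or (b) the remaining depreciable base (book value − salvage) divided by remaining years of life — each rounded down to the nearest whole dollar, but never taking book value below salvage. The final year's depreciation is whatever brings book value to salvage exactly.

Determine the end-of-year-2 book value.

$10,064

Depreciable base = $90,573 − $6,200 = $84,373.
Year 1: DB = ⌊$90,573 × 200%/3⌋ = $60,382; SL = ⌊$84,373/3⌋ = $28,124 → take DB $60,382. Book value $30,191.
Year 2: DB = ⌊$30,191 × 200%/3⌋ = $20,127; SL = ⌊$23,991/2⌋ = $11,995 → take DB $20,127. Book value $10,064.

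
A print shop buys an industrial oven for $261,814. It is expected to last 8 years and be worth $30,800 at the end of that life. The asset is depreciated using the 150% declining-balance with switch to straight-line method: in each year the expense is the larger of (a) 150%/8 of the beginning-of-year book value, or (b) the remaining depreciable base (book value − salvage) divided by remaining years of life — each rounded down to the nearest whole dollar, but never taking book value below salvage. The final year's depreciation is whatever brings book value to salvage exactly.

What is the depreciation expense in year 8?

$20,636

Depreciable base = $261,814 − $30,800 = $231,014.
Year 1: DB = ⌊$261,814 × 150%/8⌋ = $49,090; SL = ⌊$231,014/8⌋ = $28,876 → take DB $49,090. Book value $212,724.
Year 2: DB = ⌊$212,724 × 150%/8⌋ = $39,885; SL = ⌊$181,924/7⌋ = $25,989 → take DB $39,885. Book value $172,839.
Year 3: DB = ⌊$172,839 × 150%/8⌋ = $32,407; SL = ⌊$142,039/6⌋ = $23,673 → take DB $32,407. Book value $140,432.
Year 4: DB = ⌊$140,432 × 150%/8⌋ = $26,331; SL = ⌊$109,632/5⌋ = $21,926 → take DB $26,331. Book value $114,101.
Year 5: DB = ⌊$114,101 × 150%/8⌋ = $21,393; SL = ⌊$83,301/4⌋ = $20,825 → take DB $21,393. Book value $92,708.
Year 6: DB = ⌊$92,708 × 150%/8⌋ = $17,382; SL = ⌊$61,908/3⌋ = $20,636 → take SL $20,636. Book value $72,072.
Year 7: DB = ⌊$72,072 × 150%/8⌋ = $13,513; SL = ⌊$41,272/2⌋ = $20,636 → take SL $20,636. Book value $51,436.
Year 8 (final): $51,436 − $30,800 = $20,636. Book value $30,800.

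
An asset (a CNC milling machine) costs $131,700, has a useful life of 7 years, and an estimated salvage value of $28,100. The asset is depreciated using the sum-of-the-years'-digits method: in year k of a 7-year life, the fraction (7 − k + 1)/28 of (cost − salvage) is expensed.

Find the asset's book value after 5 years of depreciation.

Depreciable base = $131,700 − $28,100 = $103,600.
Sum of the years' digits = 7+6+5+4+3+2+1 = 28.
Year 1: $103,600 × 7/28 = $25,900. Book value $105,800.
Year 2: $103,600 × 6/28 = $22,200. Book value $83,600.
Year 3: $103,600 × 5/28 = $18,500. Book value $65,100.
Year 4: $103,600 × 4/28 = $14,800. Book value $50,300.
Year 5: $103,600 × 3/28 = $11,100. Book value $39,200.

$39,200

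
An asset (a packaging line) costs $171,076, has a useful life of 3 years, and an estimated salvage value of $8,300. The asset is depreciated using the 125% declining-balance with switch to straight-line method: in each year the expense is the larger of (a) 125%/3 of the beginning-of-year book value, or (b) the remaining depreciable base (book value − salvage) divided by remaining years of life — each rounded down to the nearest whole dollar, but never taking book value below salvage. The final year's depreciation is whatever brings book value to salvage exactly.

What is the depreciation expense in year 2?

$45,747

Depreciable base = $171,076 − $8,300 = $162,776.
Year 1: DB = ⌊$171,076 × 125%/3⌋ = $71,281; SL = ⌊$162,776/3⌋ = $54,258 → take DB $71,281. Book value $99,795.
Year 2: DB = ⌊$99,795 × 125%/3⌋ = $41,581; SL = ⌊$91,495/2⌋ = $45,747 → take SL $45,747. Book value $54,048.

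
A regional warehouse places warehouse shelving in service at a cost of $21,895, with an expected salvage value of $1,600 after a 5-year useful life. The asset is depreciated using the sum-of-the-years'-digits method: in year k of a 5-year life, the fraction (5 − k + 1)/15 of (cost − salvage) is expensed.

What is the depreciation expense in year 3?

Depreciable base = $21,895 − $1,600 = $20,295.
Sum of the years' digits = 5+4+3+2+1 = 15.
Year 1: $20,295 × 5/15 = $6,765. Book value $15,130.
Year 2: $20,295 × 4/15 = $5,412. Book value $9,718.
Year 3: $20,295 × 3/15 = $4,059. Book value $5,659.

$4,059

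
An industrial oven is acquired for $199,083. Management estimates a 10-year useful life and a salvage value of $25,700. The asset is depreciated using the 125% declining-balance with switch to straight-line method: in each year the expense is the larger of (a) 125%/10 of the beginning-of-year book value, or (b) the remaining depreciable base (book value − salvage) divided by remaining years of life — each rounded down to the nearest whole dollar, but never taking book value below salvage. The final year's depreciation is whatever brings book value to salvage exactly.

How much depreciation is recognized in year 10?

Depreciable base = $199,083 − $25,700 = $173,383.
Year 1: DB = ⌊$199,083 × 125%/10⌋ = $24,885; SL = ⌊$173,383/10⌋ = $17,338 → take DB $24,885. Book value $174,198.
Year 2: DB = ⌊$174,198 × 125%/10⌋ = $21,774; SL = ⌊$148,498/9⌋ = $16,499 → take DB $21,774. Book value $152,424.
Year 3: DB = ⌊$152,424 × 125%/10⌋ = $19,053; SL = ⌊$126,724/8⌋ = $15,840 → take DB $19,053. Book value $133,371.
Year 4: DB = ⌊$133,371 × 125%/10⌋ = $16,671; SL = ⌊$107,671/7⌋ = $15,381 → take DB $16,671. Book value $116,700.
Year 5: DB = ⌊$116,700 × 125%/10⌋ = $14,587; SL = ⌊$91,000/6⌋ = $15,166 → take SL $15,166. Book value $101,534.
Year 6: DB = ⌊$101,534 × 125%/10⌋ = $12,691; SL = ⌊$75,834/5⌋ = $15,166 → take SL $15,166. Book value $86,368.
Year 7: DB = ⌊$86,368 × 125%/10⌋ = $10,796; SL = ⌊$60,668/4⌋ = $15,167 → take SL $15,167. Book value $71,201.
Year 8: DB = ⌊$71,201 × 125%/10⌋ = $8,900; SL = ⌊$45,501/3⌋ = $15,167 → take SL $15,167. Book value $56,034.
Year 9: DB = ⌊$56,034 × 125%/10⌋ = $7,004; SL = ⌊$30,334/2⌋ = $15,167 → take SL $15,167. Book value $40,867.
Year 10 (final): $40,867 − $25,700 = $15,167. Book value $25,700.

$15,167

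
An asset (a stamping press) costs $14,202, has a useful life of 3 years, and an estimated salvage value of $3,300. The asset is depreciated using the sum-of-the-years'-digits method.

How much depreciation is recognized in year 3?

Depreciable base = $14,202 − $3,300 = $10,902.
Sum of the years' digits = 3+2+1 = 6.
Year 1: $10,902 × 3/6 = $5,451. Book value $8,751.
Year 2: $10,902 × 2/6 = $3,634. Book value $5,117.
Year 3: $10,902 × 1/6 = $1,817. Book value $3,300.

$1,817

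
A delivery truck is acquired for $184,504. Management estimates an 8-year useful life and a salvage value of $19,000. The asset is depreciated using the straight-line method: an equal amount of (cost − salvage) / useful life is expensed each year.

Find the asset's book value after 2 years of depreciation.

$143,128

Depreciable base = $184,504 − $19,000 = $165,504.
Annual expense = $165,504 / 8 = $20,688.
End of year 1: book value $163,816.
End of year 2: book value $143,128.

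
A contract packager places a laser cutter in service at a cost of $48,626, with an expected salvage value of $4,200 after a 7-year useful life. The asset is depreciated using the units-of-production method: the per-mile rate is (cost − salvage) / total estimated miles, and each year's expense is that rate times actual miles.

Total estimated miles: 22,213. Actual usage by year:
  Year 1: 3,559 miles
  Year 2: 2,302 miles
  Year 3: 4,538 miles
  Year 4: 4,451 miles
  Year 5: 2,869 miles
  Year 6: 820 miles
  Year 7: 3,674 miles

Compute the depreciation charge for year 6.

$1,640

Depreciable base = $48,626 − $4,200 = $44,426.
Rate = $44,426 / 22,213 miles = $2 per mile.
Year 1: 3,559 × $2 = $7,118. Book value $41,508.
Year 2: 2,302 × $2 = $4,604. Book value $36,904.
Year 3: 4,538 × $2 = $9,076. Book value $27,828.
Year 4: 4,451 × $2 = $8,902. Book value $18,926.
Year 5: 2,869 × $2 = $5,738. Book value $13,188.
Year 6: 820 × $2 = $1,640. Book value $11,548.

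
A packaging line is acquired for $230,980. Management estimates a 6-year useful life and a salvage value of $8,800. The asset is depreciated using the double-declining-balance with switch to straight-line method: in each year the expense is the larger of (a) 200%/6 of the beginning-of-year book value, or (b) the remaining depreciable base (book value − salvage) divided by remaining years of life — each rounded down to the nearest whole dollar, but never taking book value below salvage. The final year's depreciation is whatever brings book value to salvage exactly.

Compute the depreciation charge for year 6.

$18,413

Depreciable base = $230,980 − $8,800 = $222,180.
Year 1: DB = ⌊$230,980 × 200%/6⌋ = $76,993; SL = ⌊$222,180/6⌋ = $37,030 → take DB $76,993. Book value $153,987.
Year 2: DB = ⌊$153,987 × 200%/6⌋ = $51,329; SL = ⌊$145,187/5⌋ = $29,037 → take DB $51,329. Book value $102,658.
Year 3: DB = ⌊$102,658 × 200%/6⌋ = $34,219; SL = ⌊$93,858/4⌋ = $23,464 → take DB $34,219. Book value $68,439.
Year 4: DB = ⌊$68,439 × 200%/6⌋ = $22,813; SL = ⌊$59,639/3⌋ = $19,879 → take DB $22,813. Book value $45,626.
Year 5: DB = ⌊$45,626 × 200%/6⌋ = $15,208; SL = ⌊$36,826/2⌋ = $18,413 → take SL $18,413. Book value $27,213.
Year 6 (final): $27,213 − $8,800 = $18,413. Book value $8,800.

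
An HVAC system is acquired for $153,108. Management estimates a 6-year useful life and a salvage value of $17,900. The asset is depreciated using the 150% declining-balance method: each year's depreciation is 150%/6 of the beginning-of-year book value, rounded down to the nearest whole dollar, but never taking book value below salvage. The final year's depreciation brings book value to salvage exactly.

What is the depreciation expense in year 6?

Depreciable base = $153,108 − $17,900 = $135,208.
Year 1: ⌊$153,108 × 150%/6⌋ = $38,277. Book value $114,831.
Year 2: ⌊$114,831 × 150%/6⌋ = $28,707. Book value $86,124.
Year 3: ⌊$86,124 × 150%/6⌋ = $21,531. Book value $64,593.
Year 4: ⌊$64,593 × 150%/6⌋ = $16,148. Book value $48,445.
Year 5: ⌊$48,445 × 150%/6⌋ = $12,111. Book value $36,334.
Year 6 (final): $36,334 − $17,900 = $18,434. Book value $17,900.

$18,434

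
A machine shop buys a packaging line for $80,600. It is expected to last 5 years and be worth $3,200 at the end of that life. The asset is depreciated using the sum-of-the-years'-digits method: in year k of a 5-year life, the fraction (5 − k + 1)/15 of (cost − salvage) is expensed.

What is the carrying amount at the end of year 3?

Depreciable base = $80,600 − $3,200 = $77,400.
Sum of the years' digits = 5+4+3+2+1 = 15.
Year 1: $77,400 × 5/15 = $25,800. Book value $54,800.
Year 2: $77,400 × 4/15 = $20,640. Book value $34,160.
Year 3: $77,400 × 3/15 = $15,480. Book value $18,680.

$18,680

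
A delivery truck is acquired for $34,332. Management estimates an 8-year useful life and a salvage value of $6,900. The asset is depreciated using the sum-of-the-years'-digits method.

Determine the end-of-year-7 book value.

$7,662

Depreciable base = $34,332 − $6,900 = $27,432.
Sum of the years' digits = 8+7+6+5+4+3+2+1 = 36.
Year 1: $27,432 × 8/36 = $6,096. Book value $28,236.
Year 2: $27,432 × 7/36 = $5,334. Book value $22,902.
Year 3: $27,432 × 6/36 = $4,572. Book value $18,330.
Year 4: $27,432 × 5/36 = $3,810. Book value $14,520.
Year 5: $27,432 × 4/36 = $3,048. Book value $11,472.
Year 6: $27,432 × 3/36 = $2,286. Book value $9,186.
Year 7: $27,432 × 2/36 = $1,524. Book value $7,662.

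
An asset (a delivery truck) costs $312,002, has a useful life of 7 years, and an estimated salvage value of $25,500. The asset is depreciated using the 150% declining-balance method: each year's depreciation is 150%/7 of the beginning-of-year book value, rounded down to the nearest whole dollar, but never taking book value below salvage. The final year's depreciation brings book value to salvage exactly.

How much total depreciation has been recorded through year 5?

Depreciable base = $312,002 − $25,500 = $286,502.
Year 1: ⌊$312,002 × 150%/7⌋ = $66,857. Book value $245,145.
Year 2: ⌊$245,145 × 150%/7⌋ = $52,531. Book value $192,614.
Year 3: ⌊$192,614 × 150%/7⌋ = $41,274. Book value $151,340.
Year 4: ⌊$151,340 × 150%/7⌋ = $32,430. Book value $118,910.
Year 5: ⌊$118,910 × 150%/7⌋ = $25,480. Book value $93,430.
Accumulated through year 5 = $312,002 − $93,430 = $218,572.

$218,572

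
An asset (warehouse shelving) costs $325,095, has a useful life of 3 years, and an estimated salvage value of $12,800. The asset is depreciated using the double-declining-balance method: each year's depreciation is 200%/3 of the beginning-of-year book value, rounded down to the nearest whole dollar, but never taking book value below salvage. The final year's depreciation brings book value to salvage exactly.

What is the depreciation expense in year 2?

Depreciable base = $325,095 − $12,800 = $312,295.
Year 1: ⌊$325,095 × 200%/3⌋ = $216,730. Book value $108,365.
Year 2: ⌊$108,365 × 200%/3⌋ = $72,243. Book value $36,122.

$72,243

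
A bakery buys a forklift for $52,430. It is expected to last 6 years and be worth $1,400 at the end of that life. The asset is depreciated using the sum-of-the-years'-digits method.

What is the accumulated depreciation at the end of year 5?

Depreciable base = $52,430 − $1,400 = $51,030.
Sum of the years' digits = 6+5+4+3+2+1 = 21.
Year 1: $51,030 × 6/21 = $14,580. Book value $37,850.
Year 2: $51,030 × 5/21 = $12,150. Book value $25,700.
Year 3: $51,030 × 4/21 = $9,720. Book value $15,980.
Year 4: $51,030 × 3/21 = $7,290. Book value $8,690.
Year 5: $51,030 × 2/21 = $4,860. Book value $3,830.
Accumulated through year 5 = $52,430 − $3,830 = $48,600.

$48,600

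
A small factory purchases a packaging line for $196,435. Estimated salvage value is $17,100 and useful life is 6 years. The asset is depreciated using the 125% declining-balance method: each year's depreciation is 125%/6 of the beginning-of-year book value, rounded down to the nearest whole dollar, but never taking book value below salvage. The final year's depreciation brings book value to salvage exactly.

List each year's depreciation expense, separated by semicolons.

Depreciable base = $196,435 − $17,100 = $179,335.
Year 1: ⌊$196,435 × 125%/6⌋ = $40,923. Book value $155,512.
Year 2: ⌊$155,512 × 125%/6⌋ = $32,398. Book value $123,114.
Year 3: ⌊$123,114 × 125%/6⌋ = $25,648. Book value $97,466.
Year 4: ⌊$97,466 × 125%/6⌋ = $20,305. Book value $77,161.
Year 5: ⌊$77,161 × 125%/6⌋ = $16,075. Book value $61,086.
Year 6 (final): $61,086 − $17,100 = $43,986. Book value $17,100.

$40,923; $32,398; $25,648; $20,305; $16,075; $43,986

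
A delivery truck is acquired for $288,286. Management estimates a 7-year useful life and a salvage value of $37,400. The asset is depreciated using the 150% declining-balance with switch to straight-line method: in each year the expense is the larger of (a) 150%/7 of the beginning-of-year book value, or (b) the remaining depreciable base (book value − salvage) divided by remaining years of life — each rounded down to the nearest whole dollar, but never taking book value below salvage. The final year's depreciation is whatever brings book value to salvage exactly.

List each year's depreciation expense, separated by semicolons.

$61,775; $48,538; $38,137; $29,964; $24,157; $24,157; $24,158

Depreciable base = $288,286 − $37,400 = $250,886.
Year 1: DB = ⌊$288,286 × 150%/7⌋ = $61,775; SL = ⌊$250,886/7⌋ = $35,840 → take DB $61,775. Book value $226,511.
Year 2: DB = ⌊$226,511 × 150%/7⌋ = $48,538; SL = ⌊$189,111/6⌋ = $31,518 → take DB $48,538. Book value $177,973.
Year 3: DB = ⌊$177,973 × 150%/7⌋ = $38,137; SL = ⌊$140,573/5⌋ = $28,114 → take DB $38,137. Book value $139,836.
Year 4: DB = ⌊$139,836 × 150%/7⌋ = $29,964; SL = ⌊$102,436/4⌋ = $25,609 → take DB $29,964. Book value $109,872.
Year 5: DB = ⌊$109,872 × 150%/7⌋ = $23,544; SL = ⌊$72,472/3⌋ = $24,157 → take SL $24,157. Book value $85,715.
Year 6: DB = ⌊$85,715 × 150%/7⌋ = $18,367; SL = ⌊$48,315/2⌋ = $24,157 → take SL $24,157. Book value $61,558.
Year 7 (final): $61,558 − $37,400 = $24,158. Book value $37,400.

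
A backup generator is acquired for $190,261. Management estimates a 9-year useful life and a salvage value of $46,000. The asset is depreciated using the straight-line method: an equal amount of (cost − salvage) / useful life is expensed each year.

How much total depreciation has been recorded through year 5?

Depreciable base = $190,261 − $46,000 = $144,261.
Annual expense = $144,261 / 9 = $16,029.
End of year 1: book value $174,232.
End of year 2: book value $158,203.
End of year 3: book value $142,174.
End of year 4: book value $126,145.
End of year 5: book value $110,116.
Accumulated through year 5 = $190,261 − $110,116 = $80,145.

$80,145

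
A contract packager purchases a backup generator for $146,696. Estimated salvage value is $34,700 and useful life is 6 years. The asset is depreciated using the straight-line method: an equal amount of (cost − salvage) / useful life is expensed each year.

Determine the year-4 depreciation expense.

Depreciable base = $146,696 − $34,700 = $111,996.
Annual expense = $111,996 / 6 = $18,666.

$18,666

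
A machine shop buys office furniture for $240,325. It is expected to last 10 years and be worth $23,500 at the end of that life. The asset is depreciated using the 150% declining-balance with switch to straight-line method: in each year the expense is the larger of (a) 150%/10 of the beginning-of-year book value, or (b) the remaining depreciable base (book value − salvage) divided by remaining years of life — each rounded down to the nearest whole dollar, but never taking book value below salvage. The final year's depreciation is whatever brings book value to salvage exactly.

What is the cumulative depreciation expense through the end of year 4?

Depreciable base = $240,325 − $23,500 = $216,825.
Year 1: DB = ⌊$240,325 × 150%/10⌋ = $36,048; SL = ⌊$216,825/10⌋ = $21,682 → take DB $36,048. Book value $204,277.
Year 2: DB = ⌊$204,277 × 150%/10⌋ = $30,641; SL = ⌊$180,777/9⌋ = $20,086 → take DB $30,641. Book value $173,636.
Year 3: DB = ⌊$173,636 × 150%/10⌋ = $26,045; SL = ⌊$150,136/8⌋ = $18,767 → take DB $26,045. Book value $147,591.
Year 4: DB = ⌊$147,591 × 150%/10⌋ = $22,138; SL = ⌊$124,091/7⌋ = $17,727 → take DB $22,138. Book value $125,453.
Accumulated through year 4 = $240,325 − $125,453 = $114,872.

$114,872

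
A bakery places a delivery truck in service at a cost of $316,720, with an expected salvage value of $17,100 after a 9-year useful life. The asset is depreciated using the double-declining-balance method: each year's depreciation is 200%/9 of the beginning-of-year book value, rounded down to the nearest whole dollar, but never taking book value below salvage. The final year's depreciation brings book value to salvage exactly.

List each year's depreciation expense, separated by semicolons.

Depreciable base = $316,720 − $17,100 = $299,620.
Year 1: ⌊$316,720 × 200%/9⌋ = $70,382. Book value $246,338.
Year 2: ⌊$246,338 × 200%/9⌋ = $54,741. Book value $191,597.
Year 3: ⌊$191,597 × 200%/9⌋ = $42,577. Book value $149,020.
Year 4: ⌊$149,020 × 200%/9⌋ = $33,115. Book value $115,905.
Year 5: ⌊$115,905 × 200%/9⌋ = $25,756. Book value $90,149.
Year 6: ⌊$90,149 × 200%/9⌋ = $20,033. Book value $70,116.
Year 7: ⌊$70,116 × 200%/9⌋ = $15,581. Book value $54,535.
Year 8: ⌊$54,535 × 200%/9⌋ = $12,118. Book value $42,417.
Year 9 (final): $42,417 − $17,100 = $25,317. Book value $17,100.

$70,382; $54,741; $42,577; $33,115; $25,756; $20,033; $15,581; $12,118; $25,317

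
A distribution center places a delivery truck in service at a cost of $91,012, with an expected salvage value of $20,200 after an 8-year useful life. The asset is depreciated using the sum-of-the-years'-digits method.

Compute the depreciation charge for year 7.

Depreciable base = $91,012 − $20,200 = $70,812.
Sum of the years' digits = 8+7+6+5+4+3+2+1 = 36.
Year 1: $70,812 × 8/36 = $15,736. Book value $75,276.
Year 2: $70,812 × 7/36 = $13,769. Book value $61,507.
Year 3: $70,812 × 6/36 = $11,802. Book value $49,705.
Year 4: $70,812 × 5/36 = $9,835. Book value $39,870.
Year 5: $70,812 × 4/36 = $7,868. Book value $32,002.
Year 6: $70,812 × 3/36 = $5,901. Book value $26,101.
Year 7: $70,812 × 2/36 = $3,934. Book value $22,167.

$3,934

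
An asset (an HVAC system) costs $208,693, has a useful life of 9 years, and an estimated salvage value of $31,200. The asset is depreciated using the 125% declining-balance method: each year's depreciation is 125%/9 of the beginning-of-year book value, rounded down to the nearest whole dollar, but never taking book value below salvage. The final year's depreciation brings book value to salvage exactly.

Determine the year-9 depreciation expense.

Depreciable base = $208,693 − $31,200 = $177,493.
Year 1: ⌊$208,693 × 125%/9⌋ = $28,985. Book value $179,708.
Year 2: ⌊$179,708 × 125%/9⌋ = $24,959. Book value $154,749.
Year 3: ⌊$154,749 × 125%/9⌋ = $21,492. Book value $133,257.
Year 4: ⌊$133,257 × 125%/9⌋ = $18,507. Book value $114,750.
Year 5: ⌊$114,750 × 125%/9⌋ = $15,937. Book value $98,813.
Year 6: ⌊$98,813 × 125%/9⌋ = $13,724. Book value $85,089.
Year 7: ⌊$85,089 × 125%/9⌋ = $11,817. Book value $73,272.
Year 8: ⌊$73,272 × 125%/9⌋ = $10,176. Book value $63,096.
Year 9 (final): $63,096 − $31,200 = $31,896. Book value $31,200.

$31,896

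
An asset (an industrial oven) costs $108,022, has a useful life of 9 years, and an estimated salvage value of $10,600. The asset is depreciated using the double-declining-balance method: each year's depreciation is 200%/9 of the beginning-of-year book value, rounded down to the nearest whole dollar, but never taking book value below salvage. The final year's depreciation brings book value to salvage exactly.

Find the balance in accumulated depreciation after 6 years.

Depreciable base = $108,022 − $10,600 = $97,422.
Year 1: ⌊$108,022 × 200%/9⌋ = $24,004. Book value $84,018.
Year 2: ⌊$84,018 × 200%/9⌋ = $18,670. Book value $65,348.
Year 3: ⌊$65,348 × 200%/9⌋ = $14,521. Book value $50,827.
Year 4: ⌊$50,827 × 200%/9⌋ = $11,294. Book value $39,533.
Year 5: ⌊$39,533 × 200%/9⌋ = $8,785. Book value $30,748.
Year 6: ⌊$30,748 × 200%/9⌋ = $6,832. Book value $23,916.
Accumulated through year 6 = $108,022 − $23,916 = $84,106.

$84,106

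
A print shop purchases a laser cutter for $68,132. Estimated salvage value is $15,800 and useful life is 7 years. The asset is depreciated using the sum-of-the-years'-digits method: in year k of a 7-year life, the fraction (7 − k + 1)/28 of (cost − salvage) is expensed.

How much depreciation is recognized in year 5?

Depreciable base = $68,132 − $15,800 = $52,332.
Sum of the years' digits = 7+6+5+4+3+2+1 = 28.
Year 1: $52,332 × 7/28 = $13,083. Book value $55,049.
Year 2: $52,332 × 6/28 = $11,214. Book value $43,835.
Year 3: $52,332 × 5/28 = $9,345. Book value $34,490.
Year 4: $52,332 × 4/28 = $7,476. Book value $27,014.
Year 5: $52,332 × 3/28 = $5,607. Book value $21,407.

$5,607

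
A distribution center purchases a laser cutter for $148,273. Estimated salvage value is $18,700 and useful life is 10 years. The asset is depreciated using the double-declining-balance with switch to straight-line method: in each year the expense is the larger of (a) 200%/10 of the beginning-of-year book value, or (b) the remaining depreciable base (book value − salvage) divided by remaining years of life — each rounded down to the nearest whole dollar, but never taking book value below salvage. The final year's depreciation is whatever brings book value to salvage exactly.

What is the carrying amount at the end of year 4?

Depreciable base = $148,273 − $18,700 = $129,573.
Year 1: DB = ⌊$148,273 × 200%/10⌋ = $29,654; SL = ⌊$129,573/10⌋ = $12,957 → take DB $29,654. Book value $118,619.
Year 2: DB = ⌊$118,619 × 200%/10⌋ = $23,723; SL = ⌊$99,919/9⌋ = $11,102 → take DB $23,723. Book value $94,896.
Year 3: DB = ⌊$94,896 × 200%/10⌋ = $18,979; SL = ⌊$76,196/8⌋ = $9,524 → take DB $18,979. Book value $75,917.
Year 4: DB = ⌊$75,917 × 200%/10⌋ = $15,183; SL = ⌊$57,217/7⌋ = $8,173 → take DB $15,183. Book value $60,734.

$60,734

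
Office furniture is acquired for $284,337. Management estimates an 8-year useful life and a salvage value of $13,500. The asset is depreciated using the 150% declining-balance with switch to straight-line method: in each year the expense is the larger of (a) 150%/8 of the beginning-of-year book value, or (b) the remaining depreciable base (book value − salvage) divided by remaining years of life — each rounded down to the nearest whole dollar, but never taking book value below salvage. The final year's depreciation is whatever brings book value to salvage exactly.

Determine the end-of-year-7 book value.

Depreciable base = $284,337 − $13,500 = $270,837.
Year 1: DB = ⌊$284,337 × 150%/8⌋ = $53,313; SL = ⌊$270,837/8⌋ = $33,854 → take DB $53,313. Book value $231,024.
Year 2: DB = ⌊$231,024 × 150%/8⌋ = $43,317; SL = ⌊$217,524/7⌋ = $31,074 → take DB $43,317. Book value $187,707.
Year 3: DB = ⌊$187,707 × 150%/8⌋ = $35,195; SL = ⌊$174,207/6⌋ = $29,034 → take DB $35,195. Book value $152,512.
Year 4: DB = ⌊$152,512 × 150%/8⌋ = $28,596; SL = ⌊$139,012/5⌋ = $27,802 → take DB $28,596. Book value $123,916.
Year 5: DB = ⌊$123,916 × 150%/8⌋ = $23,234; SL = ⌊$110,416/4⌋ = $27,604 → take SL $27,604. Book value $96,312.
Year 6: DB = ⌊$96,312 × 150%/8⌋ = $18,058; SL = ⌊$82,812/3⌋ = $27,604 → take SL $27,604. Book value $68,708.
Year 7: DB = ⌊$68,708 × 150%/8⌋ = $12,882; SL = ⌊$55,208/2⌋ = $27,604 → take SL $27,604. Book value $41,104.

$41,104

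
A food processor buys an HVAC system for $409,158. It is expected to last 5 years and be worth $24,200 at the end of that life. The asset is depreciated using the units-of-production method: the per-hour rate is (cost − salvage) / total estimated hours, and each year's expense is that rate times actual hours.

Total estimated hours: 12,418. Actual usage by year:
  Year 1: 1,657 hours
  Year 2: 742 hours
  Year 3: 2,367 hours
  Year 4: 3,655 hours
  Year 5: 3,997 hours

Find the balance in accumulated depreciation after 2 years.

$74,369

Depreciable base = $409,158 − $24,200 = $384,958.
Rate = $384,958 / 12,418 hours = $31 per hour.
Year 1: 1,657 × $31 = $51,367. Book value $357,791.
Year 2: 742 × $31 = $23,002. Book value $334,789.
Accumulated through year 2 = $409,158 − $334,789 = $74,369.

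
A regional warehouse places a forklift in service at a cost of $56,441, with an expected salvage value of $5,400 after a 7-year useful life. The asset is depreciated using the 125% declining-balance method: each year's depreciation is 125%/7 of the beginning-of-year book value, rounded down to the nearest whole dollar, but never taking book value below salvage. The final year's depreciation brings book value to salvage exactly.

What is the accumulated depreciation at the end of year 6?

$39,100

Depreciable base = $56,441 − $5,400 = $51,041.
Year 1: ⌊$56,441 × 125%/7⌋ = $10,078. Book value $46,363.
Year 2: ⌊$46,363 × 125%/7⌋ = $8,279. Book value $38,084.
Year 3: ⌊$38,084 × 125%/7⌋ = $6,800. Book value $31,284.
Year 4: ⌊$31,284 × 125%/7⌋ = $5,586. Book value $25,698.
Year 5: ⌊$25,698 × 125%/7⌋ = $4,588. Book value $21,110.
Year 6: ⌊$21,110 × 125%/7⌋ = $3,769. Book value $17,341.
Accumulated through year 6 = $56,441 − $17,341 = $39,100.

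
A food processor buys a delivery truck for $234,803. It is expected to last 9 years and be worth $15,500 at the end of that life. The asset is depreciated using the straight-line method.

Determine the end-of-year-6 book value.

$88,601

Depreciable base = $234,803 − $15,500 = $219,303.
Annual expense = $219,303 / 9 = $24,367.
End of year 1: book value $210,436.
End of year 2: book value $186,069.
End of year 3: book value $161,702.
End of year 4: book value $137,335.
End of year 5: book value $112,968.
End of year 6: book value $88,601.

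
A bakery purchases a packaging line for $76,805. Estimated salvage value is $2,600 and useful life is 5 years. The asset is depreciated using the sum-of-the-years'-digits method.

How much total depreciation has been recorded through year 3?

$59,364

Depreciable base = $76,805 − $2,600 = $74,205.
Sum of the years' digits = 5+4+3+2+1 = 15.
Year 1: $74,205 × 5/15 = $24,735. Book value $52,070.
Year 2: $74,205 × 4/15 = $19,788. Book value $32,282.
Year 3: $74,205 × 3/15 = $14,841. Book value $17,441.
Accumulated through year 3 = $76,805 − $17,441 = $59,364.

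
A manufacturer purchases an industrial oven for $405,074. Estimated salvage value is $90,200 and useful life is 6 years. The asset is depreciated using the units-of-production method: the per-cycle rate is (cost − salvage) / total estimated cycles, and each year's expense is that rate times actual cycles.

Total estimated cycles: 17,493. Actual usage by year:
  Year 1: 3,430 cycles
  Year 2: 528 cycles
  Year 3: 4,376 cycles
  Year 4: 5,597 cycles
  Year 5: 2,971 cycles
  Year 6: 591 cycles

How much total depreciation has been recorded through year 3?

Depreciable base = $405,074 − $90,200 = $314,874.
Rate = $314,874 / 17,493 cycles = $18 per cycle.
Year 1: 3,430 × $18 = $61,740. Book value $343,334.
Year 2: 528 × $18 = $9,504. Book value $333,830.
Year 3: 4,376 × $18 = $78,768. Book value $255,062.
Accumulated through year 3 = $405,074 − $255,062 = $150,012.

$150,012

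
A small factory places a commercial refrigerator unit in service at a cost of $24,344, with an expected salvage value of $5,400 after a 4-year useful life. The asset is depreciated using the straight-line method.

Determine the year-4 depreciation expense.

$4,736

Depreciable base = $24,344 − $5,400 = $18,944.
Annual expense = $18,944 / 4 = $4,736.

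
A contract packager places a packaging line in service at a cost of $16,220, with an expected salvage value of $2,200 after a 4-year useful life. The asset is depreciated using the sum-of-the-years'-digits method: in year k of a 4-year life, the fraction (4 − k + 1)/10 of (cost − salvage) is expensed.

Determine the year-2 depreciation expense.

Depreciable base = $16,220 − $2,200 = $14,020.
Sum of the years' digits = 4+3+2+1 = 10.
Year 1: $14,020 × 4/10 = $5,608. Book value $10,612.
Year 2: $14,020 × 3/10 = $4,206. Book value $6,406.

$4,206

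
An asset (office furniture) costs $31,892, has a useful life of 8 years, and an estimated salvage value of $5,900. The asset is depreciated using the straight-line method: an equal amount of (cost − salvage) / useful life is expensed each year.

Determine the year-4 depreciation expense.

Depreciable base = $31,892 − $5,900 = $25,992.
Annual expense = $25,992 / 8 = $3,249.

$3,249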